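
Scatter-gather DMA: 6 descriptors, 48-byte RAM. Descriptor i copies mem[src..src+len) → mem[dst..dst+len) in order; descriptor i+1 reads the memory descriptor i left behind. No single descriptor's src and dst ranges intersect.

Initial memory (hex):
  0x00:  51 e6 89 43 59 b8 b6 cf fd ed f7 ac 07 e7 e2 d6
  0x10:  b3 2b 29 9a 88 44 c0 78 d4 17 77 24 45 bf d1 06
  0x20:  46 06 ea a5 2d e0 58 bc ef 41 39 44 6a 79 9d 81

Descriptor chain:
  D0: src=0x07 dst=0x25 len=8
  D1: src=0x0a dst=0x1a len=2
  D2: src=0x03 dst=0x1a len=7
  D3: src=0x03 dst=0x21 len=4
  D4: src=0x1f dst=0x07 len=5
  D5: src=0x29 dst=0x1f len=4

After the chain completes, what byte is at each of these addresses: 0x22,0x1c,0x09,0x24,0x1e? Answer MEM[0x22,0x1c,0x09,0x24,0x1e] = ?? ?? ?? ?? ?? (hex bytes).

D0: mem[0x25..0x2c] <- [cf fd ed f7 ac 07 e7 e2]
D1: mem[0x1a..0x1b] <- [f7 ac]
D2: mem[0x1a..0x20] <- [43 59 b8 b6 cf fd ed]
D3: mem[0x21..0x24] <- [43 59 b8 b6]
D4: mem[0x07..0x0b] <- [fd ed 43 59 b8]
D5: mem[0x1f..0x22] <- [ac 07 e7 e2]
query mem[0x22]=0xe2, mem[0x1c]=0xb8, mem[0x09]=0x43, mem[0x24]=0xb6, mem[0x1e]=0xcf

MEM[0x22,0x1c,0x09,0x24,0x1e] = e2 b8 43 b6 cf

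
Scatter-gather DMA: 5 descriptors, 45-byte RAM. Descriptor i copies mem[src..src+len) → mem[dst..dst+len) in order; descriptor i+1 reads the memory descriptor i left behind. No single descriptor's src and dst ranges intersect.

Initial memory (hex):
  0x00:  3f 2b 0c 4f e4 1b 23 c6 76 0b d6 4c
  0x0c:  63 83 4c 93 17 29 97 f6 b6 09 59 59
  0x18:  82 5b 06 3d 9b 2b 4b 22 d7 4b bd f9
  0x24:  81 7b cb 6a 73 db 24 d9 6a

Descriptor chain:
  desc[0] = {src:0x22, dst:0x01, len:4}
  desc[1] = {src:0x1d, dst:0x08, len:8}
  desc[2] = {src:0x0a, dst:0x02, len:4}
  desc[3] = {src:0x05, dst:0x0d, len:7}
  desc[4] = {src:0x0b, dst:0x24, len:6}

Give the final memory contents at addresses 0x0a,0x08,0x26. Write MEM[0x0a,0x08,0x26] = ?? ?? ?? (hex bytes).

MEM[0x0a,0x08,0x26] = 22 2b bd

D0: mem[0x01..0x04] <- [bd f9 81 7b]
D1: mem[0x08..0x0f] <- [2b 4b 22 d7 4b bd f9 81]
D2: mem[0x02..0x05] <- [22 d7 4b bd]
D3: mem[0x0d..0x13] <- [bd 23 c6 2b 4b 22 d7]
D4: mem[0x24..0x29] <- [d7 4b bd 23 c6 2b]
query mem[0x0a]=0x22, mem[0x08]=0x2b, mem[0x26]=0xbd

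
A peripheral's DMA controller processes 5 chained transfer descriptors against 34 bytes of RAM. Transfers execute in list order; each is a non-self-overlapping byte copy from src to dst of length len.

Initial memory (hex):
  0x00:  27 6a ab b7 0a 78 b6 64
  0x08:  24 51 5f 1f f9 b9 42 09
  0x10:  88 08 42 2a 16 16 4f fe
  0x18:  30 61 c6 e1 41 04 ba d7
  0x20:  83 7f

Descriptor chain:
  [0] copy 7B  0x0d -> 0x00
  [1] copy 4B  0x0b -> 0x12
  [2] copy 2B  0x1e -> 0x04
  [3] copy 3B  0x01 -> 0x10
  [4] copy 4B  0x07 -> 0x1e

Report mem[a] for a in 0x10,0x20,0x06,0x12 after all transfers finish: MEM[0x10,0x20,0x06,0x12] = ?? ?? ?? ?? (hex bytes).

D0: mem[0x00..0x06] <- [b9 42 09 88 08 42 2a]
D1: mem[0x12..0x15] <- [1f f9 b9 42]
D2: mem[0x04..0x05] <- [ba d7]
D3: mem[0x10..0x12] <- [42 09 88]
D4: mem[0x1e..0x21] <- [64 24 51 5f]
query mem[0x10]=0x42, mem[0x20]=0x51, mem[0x06]=0x2a, mem[0x12]=0x88

MEM[0x10,0x20,0x06,0x12] = 42 51 2a 88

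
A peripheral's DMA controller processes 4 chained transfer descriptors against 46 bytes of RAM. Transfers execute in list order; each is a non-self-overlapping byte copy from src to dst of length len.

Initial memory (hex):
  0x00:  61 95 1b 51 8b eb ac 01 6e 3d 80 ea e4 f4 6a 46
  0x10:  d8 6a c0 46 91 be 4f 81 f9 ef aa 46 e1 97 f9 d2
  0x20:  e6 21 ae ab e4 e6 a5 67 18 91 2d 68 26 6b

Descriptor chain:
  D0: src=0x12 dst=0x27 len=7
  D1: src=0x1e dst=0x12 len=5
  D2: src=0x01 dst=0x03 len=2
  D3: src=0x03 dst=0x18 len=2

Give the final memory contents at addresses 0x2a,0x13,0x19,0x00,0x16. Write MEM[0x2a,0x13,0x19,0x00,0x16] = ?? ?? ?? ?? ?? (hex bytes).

MEM[0x2a,0x13,0x19,0x00,0x16] = be d2 1b 61 ae

[0] 0x12->0x27 len=7 : c0 46 91 be 4f 81 f9
[1] 0x1e->0x12 len=5 : f9 d2 e6 21 ae
[2] 0x01->0x03 len=2 : 95 1b
[3] 0x03->0x18 len=2 : 95 1b
query mem[0x2a]=0xbe, mem[0x13]=0xd2, mem[0x19]=0x1b, mem[0x00]=0x61, mem[0x16]=0xae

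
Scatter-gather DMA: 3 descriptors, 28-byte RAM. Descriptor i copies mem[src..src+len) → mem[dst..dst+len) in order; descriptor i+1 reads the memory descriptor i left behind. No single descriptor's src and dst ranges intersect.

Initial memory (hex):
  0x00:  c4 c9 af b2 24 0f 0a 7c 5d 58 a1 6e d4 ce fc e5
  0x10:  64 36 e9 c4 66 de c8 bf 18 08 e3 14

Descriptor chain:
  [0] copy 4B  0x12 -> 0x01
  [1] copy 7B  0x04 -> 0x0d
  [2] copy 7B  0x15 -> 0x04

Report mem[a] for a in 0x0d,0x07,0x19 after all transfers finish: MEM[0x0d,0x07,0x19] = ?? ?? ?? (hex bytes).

MEM[0x0d,0x07,0x19] = de 18 08

  after D0: wrote 4B at 0x01 = e9c466de
  after D1: wrote 7B at 0x0d = de0f0a7c5d58a1
  after D2: wrote 7B at 0x04 = dec8bf1808e314
query mem[0x0d]=0xde, mem[0x07]=0x18, mem[0x19]=0x08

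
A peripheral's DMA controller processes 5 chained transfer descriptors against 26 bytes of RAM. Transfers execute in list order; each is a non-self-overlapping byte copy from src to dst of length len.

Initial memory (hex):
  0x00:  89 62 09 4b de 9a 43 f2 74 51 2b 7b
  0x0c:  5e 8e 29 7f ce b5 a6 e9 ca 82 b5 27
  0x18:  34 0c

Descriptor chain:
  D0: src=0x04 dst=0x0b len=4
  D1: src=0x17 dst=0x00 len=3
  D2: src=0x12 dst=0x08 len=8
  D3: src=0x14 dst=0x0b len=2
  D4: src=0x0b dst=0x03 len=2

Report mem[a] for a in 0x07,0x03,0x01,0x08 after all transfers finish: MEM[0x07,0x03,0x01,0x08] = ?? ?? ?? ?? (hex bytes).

D0: mem[0x0b..0x0e] <- [de 9a 43 f2]
D1: mem[0x00..0x02] <- [27 34 0c]
D2: mem[0x08..0x0f] <- [a6 e9 ca 82 b5 27 34 0c]
D3: mem[0x0b..0x0c] <- [ca 82]
D4: mem[0x03..0x04] <- [ca 82]
query mem[0x07]=0xf2, mem[0x03]=0xca, mem[0x01]=0x34, mem[0x08]=0xa6

MEM[0x07,0x03,0x01,0x08] = f2 ca 34 a6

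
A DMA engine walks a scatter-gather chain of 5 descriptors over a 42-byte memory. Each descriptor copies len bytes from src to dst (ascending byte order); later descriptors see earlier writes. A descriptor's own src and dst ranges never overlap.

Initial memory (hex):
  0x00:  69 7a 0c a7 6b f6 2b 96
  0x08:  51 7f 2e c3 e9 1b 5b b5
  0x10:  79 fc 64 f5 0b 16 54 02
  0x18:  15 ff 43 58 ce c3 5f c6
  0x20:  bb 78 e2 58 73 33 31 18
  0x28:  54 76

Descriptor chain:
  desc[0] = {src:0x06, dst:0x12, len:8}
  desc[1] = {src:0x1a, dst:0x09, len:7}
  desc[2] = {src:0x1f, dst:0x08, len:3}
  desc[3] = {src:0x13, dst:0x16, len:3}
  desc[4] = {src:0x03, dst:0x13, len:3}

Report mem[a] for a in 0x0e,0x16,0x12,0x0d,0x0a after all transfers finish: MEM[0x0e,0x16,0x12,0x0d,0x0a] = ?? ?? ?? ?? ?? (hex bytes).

[0] 0x06->0x12 len=8 : 2b 96 51 7f 2e c3 e9 1b
[1] 0x1a->0x09 len=7 : 43 58 ce c3 5f c6 bb
[2] 0x1f->0x08 len=3 : c6 bb 78
[3] 0x13->0x16 len=3 : 96 51 7f
[4] 0x03->0x13 len=3 : a7 6b f6
query mem[0x0e]=0xc6, mem[0x16]=0x96, mem[0x12]=0x2b, mem[0x0d]=0x5f, mem[0x0a]=0x78

MEM[0x0e,0x16,0x12,0x0d,0x0a] = c6 96 2b 5f 78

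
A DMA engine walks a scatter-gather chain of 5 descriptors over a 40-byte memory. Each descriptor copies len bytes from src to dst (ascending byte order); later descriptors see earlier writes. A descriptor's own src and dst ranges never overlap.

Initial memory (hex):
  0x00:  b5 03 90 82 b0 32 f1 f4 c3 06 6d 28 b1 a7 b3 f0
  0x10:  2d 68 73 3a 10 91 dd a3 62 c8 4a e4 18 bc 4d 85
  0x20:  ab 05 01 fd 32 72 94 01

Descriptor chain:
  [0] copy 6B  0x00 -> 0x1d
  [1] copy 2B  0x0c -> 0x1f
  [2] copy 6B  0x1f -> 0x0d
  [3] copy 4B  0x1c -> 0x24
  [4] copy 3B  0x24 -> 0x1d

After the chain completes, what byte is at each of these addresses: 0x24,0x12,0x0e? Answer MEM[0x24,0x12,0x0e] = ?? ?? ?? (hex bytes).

MEM[0x24,0x12,0x0e] = 18 32 a7

D0: mem[0x1d..0x22] <- [b5 03 90 82 b0 32]
D1: mem[0x1f..0x20] <- [b1 a7]
D2: mem[0x0d..0x12] <- [b1 a7 b0 32 fd 32]
D3: mem[0x24..0x27] <- [18 b5 03 b1]
D4: mem[0x1d..0x1f] <- [18 b5 03]
query mem[0x24]=0x18, mem[0x12]=0x32, mem[0x0e]=0xa7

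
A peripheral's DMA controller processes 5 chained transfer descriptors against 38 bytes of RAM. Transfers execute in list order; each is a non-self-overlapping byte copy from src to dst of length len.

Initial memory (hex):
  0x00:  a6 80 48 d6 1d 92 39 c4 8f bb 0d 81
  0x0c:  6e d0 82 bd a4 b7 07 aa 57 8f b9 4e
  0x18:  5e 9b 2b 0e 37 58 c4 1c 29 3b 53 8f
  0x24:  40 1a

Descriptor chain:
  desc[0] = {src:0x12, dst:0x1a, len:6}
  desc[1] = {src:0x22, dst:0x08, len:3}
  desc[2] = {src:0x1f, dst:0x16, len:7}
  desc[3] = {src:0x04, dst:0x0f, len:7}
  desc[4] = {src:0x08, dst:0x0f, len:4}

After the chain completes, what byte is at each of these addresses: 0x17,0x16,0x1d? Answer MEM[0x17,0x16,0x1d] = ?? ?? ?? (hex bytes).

MEM[0x17,0x16,0x1d] = 29 4e 8f

  after D0: wrote 6B at 0x1a = 07aa578fb94e
  after D1: wrote 3B at 0x08 = 538f40
  after D2: wrote 7B at 0x16 = 4e293b538f401a
  after D3: wrote 7B at 0x0f = 1d9239c4538f40
  after D4: wrote 4B at 0x0f = 538f4081
query mem[0x17]=0x29, mem[0x16]=0x4e, mem[0x1d]=0x8f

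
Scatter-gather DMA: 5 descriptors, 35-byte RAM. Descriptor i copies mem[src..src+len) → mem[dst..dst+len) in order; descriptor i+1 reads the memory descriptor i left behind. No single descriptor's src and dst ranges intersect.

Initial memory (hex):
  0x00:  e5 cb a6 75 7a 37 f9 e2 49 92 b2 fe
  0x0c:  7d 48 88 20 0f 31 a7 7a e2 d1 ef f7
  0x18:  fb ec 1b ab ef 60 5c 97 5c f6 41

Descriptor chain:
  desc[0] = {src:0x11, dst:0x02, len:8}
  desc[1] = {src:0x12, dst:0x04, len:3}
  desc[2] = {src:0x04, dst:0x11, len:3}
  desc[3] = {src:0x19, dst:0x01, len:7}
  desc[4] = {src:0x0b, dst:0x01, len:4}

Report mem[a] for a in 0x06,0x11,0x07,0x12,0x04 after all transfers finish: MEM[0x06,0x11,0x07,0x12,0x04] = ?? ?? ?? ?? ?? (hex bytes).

MEM[0x06,0x11,0x07,0x12,0x04] = 5c a7 97 7a 88

D0: mem[0x02..0x09] <- [31 a7 7a e2 d1 ef f7 fb]
D1: mem[0x04..0x06] <- [a7 7a e2]
D2: mem[0x11..0x13] <- [a7 7a e2]
D3: mem[0x01..0x07] <- [ec 1b ab ef 60 5c 97]
D4: mem[0x01..0x04] <- [fe 7d 48 88]
query mem[0x06]=0x5c, mem[0x11]=0xa7, mem[0x07]=0x97, mem[0x12]=0x7a, mem[0x04]=0x88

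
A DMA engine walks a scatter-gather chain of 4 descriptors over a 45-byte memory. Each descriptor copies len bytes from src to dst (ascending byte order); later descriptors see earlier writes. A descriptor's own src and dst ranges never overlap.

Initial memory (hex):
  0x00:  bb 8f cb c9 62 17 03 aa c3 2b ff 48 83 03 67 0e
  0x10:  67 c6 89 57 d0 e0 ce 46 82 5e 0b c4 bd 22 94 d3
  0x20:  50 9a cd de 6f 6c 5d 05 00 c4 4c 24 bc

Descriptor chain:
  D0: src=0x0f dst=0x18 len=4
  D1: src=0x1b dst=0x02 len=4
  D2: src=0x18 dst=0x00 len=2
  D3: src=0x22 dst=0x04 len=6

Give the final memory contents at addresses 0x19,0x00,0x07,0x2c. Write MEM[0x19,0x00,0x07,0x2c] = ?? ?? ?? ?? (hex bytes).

MEM[0x19,0x00,0x07,0x2c] = 67 0e 6c bc

[0] 0x0f->0x18 len=4 : 0e 67 c6 89
[1] 0x1b->0x02 len=4 : 89 bd 22 94
[2] 0x18->0x00 len=2 : 0e 67
[3] 0x22->0x04 len=6 : cd de 6f 6c 5d 05
query mem[0x19]=0x67, mem[0x00]=0x0e, mem[0x07]=0x6c, mem[0x2c]=0xbc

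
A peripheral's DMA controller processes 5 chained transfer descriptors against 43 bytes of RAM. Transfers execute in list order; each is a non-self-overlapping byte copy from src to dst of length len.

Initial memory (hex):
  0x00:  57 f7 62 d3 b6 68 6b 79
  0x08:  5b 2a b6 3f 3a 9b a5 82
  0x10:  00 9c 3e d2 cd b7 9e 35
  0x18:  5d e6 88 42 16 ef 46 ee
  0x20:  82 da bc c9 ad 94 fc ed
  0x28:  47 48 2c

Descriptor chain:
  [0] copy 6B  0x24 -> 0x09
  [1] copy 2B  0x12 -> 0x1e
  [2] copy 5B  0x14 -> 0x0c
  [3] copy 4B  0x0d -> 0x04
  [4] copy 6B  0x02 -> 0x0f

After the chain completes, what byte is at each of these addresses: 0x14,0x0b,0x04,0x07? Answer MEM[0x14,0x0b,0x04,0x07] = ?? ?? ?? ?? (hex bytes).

MEM[0x14,0x0b,0x04,0x07] = 5d fc b7 5d

D0: mem[0x09..0x0e] <- [ad 94 fc ed 47 48]
D1: mem[0x1e..0x1f] <- [3e d2]
D2: mem[0x0c..0x10] <- [cd b7 9e 35 5d]
D3: mem[0x04..0x07] <- [b7 9e 35 5d]
D4: mem[0x0f..0x14] <- [62 d3 b7 9e 35 5d]
query mem[0x14]=0x5d, mem[0x0b]=0xfc, mem[0x04]=0xb7, mem[0x07]=0x5d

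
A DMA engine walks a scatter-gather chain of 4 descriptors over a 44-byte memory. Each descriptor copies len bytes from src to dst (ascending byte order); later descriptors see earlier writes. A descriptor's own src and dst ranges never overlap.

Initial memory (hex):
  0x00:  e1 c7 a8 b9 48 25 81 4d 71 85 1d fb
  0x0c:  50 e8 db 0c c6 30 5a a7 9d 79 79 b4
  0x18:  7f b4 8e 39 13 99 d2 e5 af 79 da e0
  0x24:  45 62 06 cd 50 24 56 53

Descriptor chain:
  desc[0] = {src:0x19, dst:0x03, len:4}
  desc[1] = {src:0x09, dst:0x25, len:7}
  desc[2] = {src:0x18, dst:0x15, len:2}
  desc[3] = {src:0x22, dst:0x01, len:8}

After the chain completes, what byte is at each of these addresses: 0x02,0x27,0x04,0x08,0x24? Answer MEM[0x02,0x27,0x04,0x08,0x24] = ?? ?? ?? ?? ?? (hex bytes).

MEM[0x02,0x27,0x04,0x08,0x24] = e0 fb 85 e8 45

[0] 0x19->0x03 len=4 : b4 8e 39 13
[1] 0x09->0x25 len=7 : 85 1d fb 50 e8 db 0c
[2] 0x18->0x15 len=2 : 7f b4
[3] 0x22->0x01 len=8 : da e0 45 85 1d fb 50 e8
query mem[0x02]=0xe0, mem[0x27]=0xfb, mem[0x04]=0x85, mem[0x08]=0xe8, mem[0x24]=0x45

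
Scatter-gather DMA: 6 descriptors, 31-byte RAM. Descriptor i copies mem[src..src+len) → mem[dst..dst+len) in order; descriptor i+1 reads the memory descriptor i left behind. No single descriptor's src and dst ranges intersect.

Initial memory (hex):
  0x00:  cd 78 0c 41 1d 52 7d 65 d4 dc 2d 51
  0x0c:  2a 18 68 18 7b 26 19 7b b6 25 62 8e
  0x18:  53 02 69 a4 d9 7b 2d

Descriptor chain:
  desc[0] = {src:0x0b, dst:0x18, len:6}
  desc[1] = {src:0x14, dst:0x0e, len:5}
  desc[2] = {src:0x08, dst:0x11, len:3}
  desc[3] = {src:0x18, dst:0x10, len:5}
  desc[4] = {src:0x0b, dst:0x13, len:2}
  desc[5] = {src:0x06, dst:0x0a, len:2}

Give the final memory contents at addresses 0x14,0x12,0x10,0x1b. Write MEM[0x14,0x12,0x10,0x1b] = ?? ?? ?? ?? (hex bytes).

#0 dst[0x18+6] := {0x51,0x2a,0x18,0x68,0x18,0x7b}
#1 dst[0x0e+5] := {0xb6,0x25,0x62,0x8e,0x51}
#2 dst[0x11+3] := {0xd4,0xdc,0x2d}
#3 dst[0x10+5] := {0x51,0x2a,0x18,0x68,0x18}
#4 dst[0x13+2] := {0x51,0x2a}
#5 dst[0x0a+2] := {0x7d,0x65}
query mem[0x14]=0x2a, mem[0x12]=0x18, mem[0x10]=0x51, mem[0x1b]=0x68

MEM[0x14,0x12,0x10,0x1b] = 2a 18 51 68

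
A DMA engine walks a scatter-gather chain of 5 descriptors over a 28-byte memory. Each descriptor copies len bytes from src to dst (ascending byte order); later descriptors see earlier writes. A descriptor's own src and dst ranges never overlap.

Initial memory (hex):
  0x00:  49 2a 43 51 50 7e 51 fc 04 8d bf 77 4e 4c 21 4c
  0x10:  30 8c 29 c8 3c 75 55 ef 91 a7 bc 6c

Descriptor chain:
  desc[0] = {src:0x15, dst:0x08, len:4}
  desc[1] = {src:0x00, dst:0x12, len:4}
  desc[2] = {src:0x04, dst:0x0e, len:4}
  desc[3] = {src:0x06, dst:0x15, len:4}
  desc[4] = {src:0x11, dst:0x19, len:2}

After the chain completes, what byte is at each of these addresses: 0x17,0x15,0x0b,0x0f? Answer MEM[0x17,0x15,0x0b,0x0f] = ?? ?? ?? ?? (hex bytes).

#0 dst[0x08+4] := {0x75,0x55,0xef,0x91}
#1 dst[0x12+4] := {0x49,0x2a,0x43,0x51}
#2 dst[0x0e+4] := {0x50,0x7e,0x51,0xfc}
#3 dst[0x15+4] := {0x51,0xfc,0x75,0x55}
#4 dst[0x19+2] := {0xfc,0x49}
query mem[0x17]=0x75, mem[0x15]=0x51, mem[0x0b]=0x91, mem[0x0f]=0x7e

MEM[0x17,0x15,0x0b,0x0f] = 75 51 91 7e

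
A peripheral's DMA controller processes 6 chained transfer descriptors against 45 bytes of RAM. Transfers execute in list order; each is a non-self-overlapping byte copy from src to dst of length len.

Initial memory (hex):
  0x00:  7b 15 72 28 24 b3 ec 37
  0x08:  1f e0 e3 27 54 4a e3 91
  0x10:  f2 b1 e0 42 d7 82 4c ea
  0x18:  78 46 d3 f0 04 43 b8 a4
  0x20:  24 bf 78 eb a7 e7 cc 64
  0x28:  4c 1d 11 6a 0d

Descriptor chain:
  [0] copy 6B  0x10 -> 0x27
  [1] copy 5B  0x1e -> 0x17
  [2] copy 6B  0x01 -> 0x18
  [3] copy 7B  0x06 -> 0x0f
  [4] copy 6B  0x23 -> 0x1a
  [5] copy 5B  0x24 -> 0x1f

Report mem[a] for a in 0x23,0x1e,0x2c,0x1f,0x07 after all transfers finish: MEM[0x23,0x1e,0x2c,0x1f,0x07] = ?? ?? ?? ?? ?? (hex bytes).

MEM[0x23,0x1e,0x2c,0x1f,0x07] = b1 f2 82 a7 37

#0 dst[0x27+6] := {0xf2,0xb1,0xe0,0x42,0xd7,0x82}
#1 dst[0x17+5] := {0xb8,0xa4,0x24,0xbf,0x78}
#2 dst[0x18+6] := {0x15,0x72,0x28,0x24,0xb3,0xec}
#3 dst[0x0f+7] := {0xec,0x37,0x1f,0xe0,0xe3,0x27,0x54}
#4 dst[0x1a+6] := {0xeb,0xa7,0xe7,0xcc,0xf2,0xb1}
#5 dst[0x1f+5] := {0xa7,0xe7,0xcc,0xf2,0xb1}
query mem[0x23]=0xb1, mem[0x1e]=0xf2, mem[0x2c]=0x82, mem[0x1f]=0xa7, mem[0x07]=0x37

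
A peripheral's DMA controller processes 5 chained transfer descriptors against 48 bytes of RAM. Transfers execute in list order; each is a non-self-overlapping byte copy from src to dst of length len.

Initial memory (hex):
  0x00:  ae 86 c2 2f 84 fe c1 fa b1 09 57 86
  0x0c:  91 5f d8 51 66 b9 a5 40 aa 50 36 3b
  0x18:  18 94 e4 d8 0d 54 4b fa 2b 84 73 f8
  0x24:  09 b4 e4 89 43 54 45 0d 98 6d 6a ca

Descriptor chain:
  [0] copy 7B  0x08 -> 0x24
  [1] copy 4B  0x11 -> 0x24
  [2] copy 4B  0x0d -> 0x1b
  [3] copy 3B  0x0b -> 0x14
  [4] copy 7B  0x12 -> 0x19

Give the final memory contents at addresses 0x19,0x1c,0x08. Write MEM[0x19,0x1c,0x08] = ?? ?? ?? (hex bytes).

#0 dst[0x24+7] := {0xb1,0x09,0x57,0x86,0x91,0x5f,0xd8}
#1 dst[0x24+4] := {0xb9,0xa5,0x40,0xaa}
#2 dst[0x1b+4] := {0x5f,0xd8,0x51,0x66}
#3 dst[0x14+3] := {0x86,0x91,0x5f}
#4 dst[0x19+7] := {0xa5,0x40,0x86,0x91,0x5f,0x3b,0x18}
query mem[0x19]=0xa5, mem[0x1c]=0x91, mem[0x08]=0xb1

MEM[0x19,0x1c,0x08] = a5 91 b1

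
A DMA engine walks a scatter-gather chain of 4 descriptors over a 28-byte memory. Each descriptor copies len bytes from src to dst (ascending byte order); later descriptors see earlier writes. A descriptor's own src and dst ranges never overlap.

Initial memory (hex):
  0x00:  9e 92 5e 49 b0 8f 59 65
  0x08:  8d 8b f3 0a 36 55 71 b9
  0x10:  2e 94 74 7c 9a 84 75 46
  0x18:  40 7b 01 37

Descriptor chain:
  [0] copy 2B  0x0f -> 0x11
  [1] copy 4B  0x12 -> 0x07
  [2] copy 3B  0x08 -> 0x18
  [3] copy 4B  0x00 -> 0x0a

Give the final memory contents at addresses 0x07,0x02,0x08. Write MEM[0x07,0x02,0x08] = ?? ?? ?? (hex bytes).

  after D0: wrote 2B at 0x11 = b92e
  after D1: wrote 4B at 0x07 = 2e7c9a84
  after D2: wrote 3B at 0x18 = 7c9a84
  after D3: wrote 4B at 0x0a = 9e925e49
query mem[0x07]=0x2e, mem[0x02]=0x5e, mem[0x08]=0x7c

MEM[0x07,0x02,0x08] = 2e 5e 7c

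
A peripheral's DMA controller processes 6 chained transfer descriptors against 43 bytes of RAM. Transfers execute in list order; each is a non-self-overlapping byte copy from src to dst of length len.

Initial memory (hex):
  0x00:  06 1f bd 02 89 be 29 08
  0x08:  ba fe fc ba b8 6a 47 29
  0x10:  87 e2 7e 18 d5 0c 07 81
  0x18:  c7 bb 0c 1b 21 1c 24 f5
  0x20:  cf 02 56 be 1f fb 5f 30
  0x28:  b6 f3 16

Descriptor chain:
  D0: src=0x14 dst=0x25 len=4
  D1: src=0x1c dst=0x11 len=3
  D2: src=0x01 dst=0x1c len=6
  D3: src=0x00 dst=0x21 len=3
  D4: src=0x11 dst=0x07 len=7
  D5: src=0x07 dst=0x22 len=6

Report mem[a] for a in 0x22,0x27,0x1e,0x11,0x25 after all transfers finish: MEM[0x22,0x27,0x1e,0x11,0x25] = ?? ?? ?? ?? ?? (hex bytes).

MEM[0x22,0x27,0x1e,0x11,0x25] = 21 07 02 21 d5

#0 dst[0x25+4] := {0xd5,0x0c,0x07,0x81}
#1 dst[0x11+3] := {0x21,0x1c,0x24}
#2 dst[0x1c+6] := {0x1f,0xbd,0x02,0x89,0xbe,0x29}
#3 dst[0x21+3] := {0x06,0x1f,0xbd}
#4 dst[0x07+7] := {0x21,0x1c,0x24,0xd5,0x0c,0x07,0x81}
#5 dst[0x22+6] := {0x21,0x1c,0x24,0xd5,0x0c,0x07}
query mem[0x22]=0x21, mem[0x27]=0x07, mem[0x1e]=0x02, mem[0x11]=0x21, mem[0x25]=0xd5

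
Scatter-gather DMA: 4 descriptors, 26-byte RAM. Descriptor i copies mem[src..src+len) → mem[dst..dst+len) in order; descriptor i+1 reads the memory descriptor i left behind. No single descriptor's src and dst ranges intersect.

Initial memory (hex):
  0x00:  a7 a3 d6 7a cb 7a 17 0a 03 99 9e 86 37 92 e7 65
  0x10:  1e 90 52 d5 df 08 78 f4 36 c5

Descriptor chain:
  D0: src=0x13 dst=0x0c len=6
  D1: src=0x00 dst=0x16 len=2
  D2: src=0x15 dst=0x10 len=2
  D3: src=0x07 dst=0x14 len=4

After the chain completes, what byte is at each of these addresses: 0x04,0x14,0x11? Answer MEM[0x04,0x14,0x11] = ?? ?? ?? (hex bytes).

#0 dst[0x0c+6] := {0xd5,0xdf,0x08,0x78,0xf4,0x36}
#1 dst[0x16+2] := {0xa7,0xa3}
#2 dst[0x10+2] := {0x08,0xa7}
#3 dst[0x14+4] := {0x0a,0x03,0x99,0x9e}
query mem[0x04]=0xcb, mem[0x14]=0x0a, mem[0x11]=0xa7

MEM[0x04,0x14,0x11] = cb 0a a7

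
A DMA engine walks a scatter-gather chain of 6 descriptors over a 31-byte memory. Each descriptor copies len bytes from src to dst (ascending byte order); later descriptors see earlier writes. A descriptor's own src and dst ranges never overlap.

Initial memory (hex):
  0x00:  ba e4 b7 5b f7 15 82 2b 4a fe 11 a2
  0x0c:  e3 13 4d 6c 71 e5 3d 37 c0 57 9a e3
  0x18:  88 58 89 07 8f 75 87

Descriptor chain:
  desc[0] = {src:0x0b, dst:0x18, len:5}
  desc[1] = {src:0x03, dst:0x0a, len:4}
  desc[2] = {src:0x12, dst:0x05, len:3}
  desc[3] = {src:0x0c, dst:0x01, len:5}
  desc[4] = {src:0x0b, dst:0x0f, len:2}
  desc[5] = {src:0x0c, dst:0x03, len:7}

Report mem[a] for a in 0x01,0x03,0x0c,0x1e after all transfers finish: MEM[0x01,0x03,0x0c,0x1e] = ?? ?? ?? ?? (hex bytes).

MEM[0x01,0x03,0x0c,0x1e] = 15 15 15 87

#0 dst[0x18+5] := {0xa2,0xe3,0x13,0x4d,0x6c}
#1 dst[0x0a+4] := {0x5b,0xf7,0x15,0x82}
#2 dst[0x05+3] := {0x3d,0x37,0xc0}
#3 dst[0x01+5] := {0x15,0x82,0x4d,0x6c,0x71}
#4 dst[0x0f+2] := {0xf7,0x15}
#5 dst[0x03+7] := {0x15,0x82,0x4d,0xf7,0x15,0xe5,0x3d}
query mem[0x01]=0x15, mem[0x03]=0x15, mem[0x0c]=0x15, mem[0x1e]=0x87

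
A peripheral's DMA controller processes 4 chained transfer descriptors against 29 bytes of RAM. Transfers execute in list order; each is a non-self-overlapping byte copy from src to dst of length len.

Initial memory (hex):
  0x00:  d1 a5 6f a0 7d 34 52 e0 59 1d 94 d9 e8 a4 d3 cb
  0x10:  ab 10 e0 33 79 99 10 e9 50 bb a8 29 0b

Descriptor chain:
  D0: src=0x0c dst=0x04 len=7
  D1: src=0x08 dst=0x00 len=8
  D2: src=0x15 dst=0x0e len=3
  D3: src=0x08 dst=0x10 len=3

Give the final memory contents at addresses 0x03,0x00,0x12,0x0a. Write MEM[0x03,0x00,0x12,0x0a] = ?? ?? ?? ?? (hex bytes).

#0 dst[0x04+7] := {0xe8,0xa4,0xd3,0xcb,0xab,0x10,0xe0}
#1 dst[0x00+8] := {0xab,0x10,0xe0,0xd9,0xe8,0xa4,0xd3,0xcb}
#2 dst[0x0e+3] := {0x99,0x10,0xe9}
#3 dst[0x10+3] := {0xab,0x10,0xe0}
query mem[0x03]=0xd9, mem[0x00]=0xab, mem[0x12]=0xe0, mem[0x0a]=0xe0

MEM[0x03,0x00,0x12,0x0a] = d9 ab e0 e0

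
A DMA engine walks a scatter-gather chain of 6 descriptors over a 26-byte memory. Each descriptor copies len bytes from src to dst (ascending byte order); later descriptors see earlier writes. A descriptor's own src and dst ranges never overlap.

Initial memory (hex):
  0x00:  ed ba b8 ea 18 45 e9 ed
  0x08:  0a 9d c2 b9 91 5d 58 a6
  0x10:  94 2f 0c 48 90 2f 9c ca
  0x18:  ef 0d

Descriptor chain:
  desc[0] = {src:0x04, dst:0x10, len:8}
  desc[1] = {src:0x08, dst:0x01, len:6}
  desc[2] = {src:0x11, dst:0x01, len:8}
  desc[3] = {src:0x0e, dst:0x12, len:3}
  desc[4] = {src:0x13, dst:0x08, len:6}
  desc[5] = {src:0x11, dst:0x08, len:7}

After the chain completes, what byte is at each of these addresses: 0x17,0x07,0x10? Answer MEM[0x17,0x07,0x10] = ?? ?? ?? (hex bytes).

MEM[0x17,0x07,0x10] = b9 b9 18

#0 dst[0x10+8] := {0x18,0x45,0xe9,0xed,0x0a,0x9d,0xc2,0xb9}
#1 dst[0x01+6] := {0x0a,0x9d,0xc2,0xb9,0x91,0x5d}
#2 dst[0x01+8] := {0x45,0xe9,0xed,0x0a,0x9d,0xc2,0xb9,0xef}
#3 dst[0x12+3] := {0x58,0xa6,0x18}
#4 dst[0x08+6] := {0xa6,0x18,0x9d,0xc2,0xb9,0xef}
#5 dst[0x08+7] := {0x45,0x58,0xa6,0x18,0x9d,0xc2,0xb9}
query mem[0x17]=0xb9, mem[0x07]=0xb9, mem[0x10]=0x18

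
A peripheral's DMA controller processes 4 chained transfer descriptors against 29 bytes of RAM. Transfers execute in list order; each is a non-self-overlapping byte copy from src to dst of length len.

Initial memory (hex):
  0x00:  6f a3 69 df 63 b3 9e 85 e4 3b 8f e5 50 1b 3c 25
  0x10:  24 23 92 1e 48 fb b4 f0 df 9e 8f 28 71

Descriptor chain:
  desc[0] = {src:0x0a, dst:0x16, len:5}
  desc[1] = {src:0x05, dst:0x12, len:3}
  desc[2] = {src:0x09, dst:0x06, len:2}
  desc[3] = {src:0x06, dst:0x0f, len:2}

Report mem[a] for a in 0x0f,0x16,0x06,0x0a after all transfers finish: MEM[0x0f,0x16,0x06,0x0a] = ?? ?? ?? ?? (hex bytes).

  after D0: wrote 5B at 0x16 = 8fe5501b3c
  after D1: wrote 3B at 0x12 = b39e85
  after D2: wrote 2B at 0x06 = 3b8f
  after D3: wrote 2B at 0x0f = 3b8f
query mem[0x0f]=0x3b, mem[0x16]=0x8f, mem[0x06]=0x3b, mem[0x0a]=0x8f

MEM[0x0f,0x16,0x06,0x0a] = 3b 8f 3b 8f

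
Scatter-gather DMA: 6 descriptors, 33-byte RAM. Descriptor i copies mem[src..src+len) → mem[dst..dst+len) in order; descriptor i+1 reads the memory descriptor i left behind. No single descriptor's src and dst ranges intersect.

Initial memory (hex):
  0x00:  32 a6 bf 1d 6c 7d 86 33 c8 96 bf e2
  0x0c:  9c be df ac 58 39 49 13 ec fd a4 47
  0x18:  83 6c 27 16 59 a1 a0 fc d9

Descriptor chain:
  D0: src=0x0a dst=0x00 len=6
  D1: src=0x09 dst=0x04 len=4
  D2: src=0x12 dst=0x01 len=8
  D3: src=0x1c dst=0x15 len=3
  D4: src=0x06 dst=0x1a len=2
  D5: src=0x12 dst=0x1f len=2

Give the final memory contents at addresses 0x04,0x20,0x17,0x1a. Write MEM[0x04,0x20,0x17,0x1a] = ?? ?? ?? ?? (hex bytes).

MEM[0x04,0x20,0x17,0x1a] = fd 13 a0 47

[0] 0x0a->0x00 len=6 : bf e2 9c be df ac
[1] 0x09->0x04 len=4 : 96 bf e2 9c
[2] 0x12->0x01 len=8 : 49 13 ec fd a4 47 83 6c
[3] 0x1c->0x15 len=3 : 59 a1 a0
[4] 0x06->0x1a len=2 : 47 83
[5] 0x12->0x1f len=2 : 49 13
query mem[0x04]=0xfd, mem[0x20]=0x13, mem[0x17]=0xa0, mem[0x1a]=0x47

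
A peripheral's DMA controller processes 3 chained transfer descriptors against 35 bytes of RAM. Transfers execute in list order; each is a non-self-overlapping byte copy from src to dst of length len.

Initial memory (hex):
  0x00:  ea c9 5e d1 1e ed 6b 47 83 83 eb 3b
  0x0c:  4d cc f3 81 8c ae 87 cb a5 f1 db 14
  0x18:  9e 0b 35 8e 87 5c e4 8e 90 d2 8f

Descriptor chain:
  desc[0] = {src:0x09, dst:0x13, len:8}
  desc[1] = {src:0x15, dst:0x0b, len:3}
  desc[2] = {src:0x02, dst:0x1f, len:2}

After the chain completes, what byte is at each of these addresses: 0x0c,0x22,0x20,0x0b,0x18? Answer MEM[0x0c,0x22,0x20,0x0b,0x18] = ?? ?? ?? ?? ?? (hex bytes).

  after D0: wrote 8B at 0x13 = 83eb3b4dccf3818c
  after D1: wrote 3B at 0x0b = 3b4dcc
  after D2: wrote 2B at 0x1f = 5ed1
query mem[0x0c]=0x4d, mem[0x22]=0x8f, mem[0x20]=0xd1, mem[0x0b]=0x3b, mem[0x18]=0xf3

MEM[0x0c,0x22,0x20,0x0b,0x18] = 4d 8f d1 3b f3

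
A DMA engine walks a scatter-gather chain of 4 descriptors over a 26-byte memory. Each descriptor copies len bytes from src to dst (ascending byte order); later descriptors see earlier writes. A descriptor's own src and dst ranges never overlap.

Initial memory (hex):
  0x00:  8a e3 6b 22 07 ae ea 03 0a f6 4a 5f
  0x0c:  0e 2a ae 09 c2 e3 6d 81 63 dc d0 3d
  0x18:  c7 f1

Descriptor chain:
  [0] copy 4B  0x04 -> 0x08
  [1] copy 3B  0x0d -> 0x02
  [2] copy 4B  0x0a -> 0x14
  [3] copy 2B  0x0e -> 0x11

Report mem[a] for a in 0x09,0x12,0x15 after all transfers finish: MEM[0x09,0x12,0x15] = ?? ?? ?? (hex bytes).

MEM[0x09,0x12,0x15] = ae 09 03

D0: mem[0x08..0x0b] <- [07 ae ea 03]
D1: mem[0x02..0x04] <- [2a ae 09]
D2: mem[0x14..0x17] <- [ea 03 0e 2a]
D3: mem[0x11..0x12] <- [ae 09]
query mem[0x09]=0xae, mem[0x12]=0x09, mem[0x15]=0x03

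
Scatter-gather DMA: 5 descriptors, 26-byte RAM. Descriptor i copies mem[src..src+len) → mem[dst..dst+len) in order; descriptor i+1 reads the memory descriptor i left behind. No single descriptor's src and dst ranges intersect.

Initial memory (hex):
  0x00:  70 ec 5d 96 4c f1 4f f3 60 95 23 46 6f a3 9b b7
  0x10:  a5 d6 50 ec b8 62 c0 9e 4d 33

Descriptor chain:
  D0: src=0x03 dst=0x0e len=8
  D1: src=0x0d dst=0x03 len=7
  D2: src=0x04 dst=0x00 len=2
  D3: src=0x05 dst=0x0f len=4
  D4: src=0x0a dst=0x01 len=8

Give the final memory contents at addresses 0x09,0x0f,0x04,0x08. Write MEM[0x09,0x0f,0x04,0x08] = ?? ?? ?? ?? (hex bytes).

MEM[0x09,0x0f,0x04,0x08] = 60 4c a3 4f

D0: mem[0x0e..0x15] <- [96 4c f1 4f f3 60 95 23]
D1: mem[0x03..0x09] <- [a3 96 4c f1 4f f3 60]
D2: mem[0x00..0x01] <- [96 4c]
D3: mem[0x0f..0x12] <- [4c f1 4f f3]
D4: mem[0x01..0x08] <- [23 46 6f a3 96 4c f1 4f]
query mem[0x09]=0x60, mem[0x0f]=0x4c, mem[0x04]=0xa3, mem[0x08]=0x4f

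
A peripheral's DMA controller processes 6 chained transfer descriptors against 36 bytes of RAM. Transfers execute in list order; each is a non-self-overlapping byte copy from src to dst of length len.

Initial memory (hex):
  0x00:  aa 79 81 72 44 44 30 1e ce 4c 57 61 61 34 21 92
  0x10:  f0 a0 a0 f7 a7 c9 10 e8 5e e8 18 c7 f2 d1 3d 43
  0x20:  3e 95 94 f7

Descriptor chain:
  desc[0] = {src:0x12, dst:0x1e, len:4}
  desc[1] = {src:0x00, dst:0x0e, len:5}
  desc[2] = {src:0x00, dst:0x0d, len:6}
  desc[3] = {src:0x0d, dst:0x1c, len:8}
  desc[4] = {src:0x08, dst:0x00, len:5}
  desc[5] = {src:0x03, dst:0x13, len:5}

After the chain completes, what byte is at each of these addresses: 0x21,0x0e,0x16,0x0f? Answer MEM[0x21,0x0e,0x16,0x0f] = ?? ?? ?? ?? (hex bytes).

[0] 0x12->0x1e len=4 : a0 f7 a7 c9
[1] 0x00->0x0e len=5 : aa 79 81 72 44
[2] 0x00->0x0d len=6 : aa 79 81 72 44 44
[3] 0x0d->0x1c len=8 : aa 79 81 72 44 44 f7 a7
[4] 0x08->0x00 len=5 : ce 4c 57 61 61
[5] 0x03->0x13 len=5 : 61 61 44 30 1e
query mem[0x21]=0x44, mem[0x0e]=0x79, mem[0x16]=0x30, mem[0x0f]=0x81

MEM[0x21,0x0e,0x16,0x0f] = 44 79 30 81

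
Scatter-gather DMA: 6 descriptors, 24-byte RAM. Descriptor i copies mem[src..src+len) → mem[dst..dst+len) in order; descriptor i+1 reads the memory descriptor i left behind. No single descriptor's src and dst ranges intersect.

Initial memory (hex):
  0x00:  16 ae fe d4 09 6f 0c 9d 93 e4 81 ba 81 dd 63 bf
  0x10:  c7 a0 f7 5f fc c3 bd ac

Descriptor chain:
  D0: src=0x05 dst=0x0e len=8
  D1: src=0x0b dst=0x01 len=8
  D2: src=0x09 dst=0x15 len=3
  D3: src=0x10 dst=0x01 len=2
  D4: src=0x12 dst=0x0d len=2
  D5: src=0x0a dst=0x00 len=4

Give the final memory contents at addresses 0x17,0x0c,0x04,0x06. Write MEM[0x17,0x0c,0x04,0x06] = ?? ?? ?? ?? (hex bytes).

MEM[0x17,0x0c,0x04,0x06] = ba 81 6f 9d

[0] 0x05->0x0e len=8 : 6f 0c 9d 93 e4 81 ba 81
[1] 0x0b->0x01 len=8 : ba 81 dd 6f 0c 9d 93 e4
[2] 0x09->0x15 len=3 : e4 81 ba
[3] 0x10->0x01 len=2 : 9d 93
[4] 0x12->0x0d len=2 : e4 81
[5] 0x0a->0x00 len=4 : 81 ba 81 e4
query mem[0x17]=0xba, mem[0x0c]=0x81, mem[0x04]=0x6f, mem[0x06]=0x9d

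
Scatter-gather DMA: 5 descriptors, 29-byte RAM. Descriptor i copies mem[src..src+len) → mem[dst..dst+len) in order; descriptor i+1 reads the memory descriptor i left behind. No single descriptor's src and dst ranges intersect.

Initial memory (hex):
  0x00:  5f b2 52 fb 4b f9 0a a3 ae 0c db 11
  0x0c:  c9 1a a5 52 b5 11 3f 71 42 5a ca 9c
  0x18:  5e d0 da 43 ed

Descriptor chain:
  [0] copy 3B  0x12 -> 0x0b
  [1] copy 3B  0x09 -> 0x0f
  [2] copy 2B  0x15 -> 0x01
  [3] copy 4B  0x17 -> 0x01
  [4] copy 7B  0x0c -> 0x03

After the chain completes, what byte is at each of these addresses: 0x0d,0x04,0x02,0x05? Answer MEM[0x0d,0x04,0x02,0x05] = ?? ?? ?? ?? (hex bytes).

MEM[0x0d,0x04,0x02,0x05] = 42 42 5e a5

#0 dst[0x0b+3] := {0x3f,0x71,0x42}
#1 dst[0x0f+3] := {0x0c,0xdb,0x3f}
#2 dst[0x01+2] := {0x5a,0xca}
#3 dst[0x01+4] := {0x9c,0x5e,0xd0,0xda}
#4 dst[0x03+7] := {0x71,0x42,0xa5,0x0c,0xdb,0x3f,0x3f}
query mem[0x0d]=0x42, mem[0x04]=0x42, mem[0x02]=0x5e, mem[0x05]=0xa5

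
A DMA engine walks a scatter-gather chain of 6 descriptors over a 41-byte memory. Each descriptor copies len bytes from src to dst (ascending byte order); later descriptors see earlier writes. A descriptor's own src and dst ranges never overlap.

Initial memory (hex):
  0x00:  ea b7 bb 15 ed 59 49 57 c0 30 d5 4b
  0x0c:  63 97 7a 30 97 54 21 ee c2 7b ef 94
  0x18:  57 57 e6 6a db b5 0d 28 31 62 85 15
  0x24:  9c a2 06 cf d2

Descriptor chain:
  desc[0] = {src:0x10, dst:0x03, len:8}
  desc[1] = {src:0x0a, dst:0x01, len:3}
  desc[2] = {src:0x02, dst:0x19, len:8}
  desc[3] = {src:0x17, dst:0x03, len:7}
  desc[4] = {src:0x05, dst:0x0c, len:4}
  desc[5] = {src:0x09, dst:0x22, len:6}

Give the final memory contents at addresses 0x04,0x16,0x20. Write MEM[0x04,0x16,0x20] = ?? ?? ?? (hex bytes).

MEM[0x04,0x16,0x20] = 57 ef ef

[0] 0x10->0x03 len=8 : 97 54 21 ee c2 7b ef 94
[1] 0x0a->0x01 len=3 : 94 4b 63
[2] 0x02->0x19 len=8 : 4b 63 54 21 ee c2 7b ef
[3] 0x17->0x03 len=7 : 94 57 4b 63 54 21 ee
[4] 0x05->0x0c len=4 : 4b 63 54 21
[5] 0x09->0x22 len=6 : ee 94 4b 4b 63 54
query mem[0x04]=0x57, mem[0x16]=0xef, mem[0x20]=0xef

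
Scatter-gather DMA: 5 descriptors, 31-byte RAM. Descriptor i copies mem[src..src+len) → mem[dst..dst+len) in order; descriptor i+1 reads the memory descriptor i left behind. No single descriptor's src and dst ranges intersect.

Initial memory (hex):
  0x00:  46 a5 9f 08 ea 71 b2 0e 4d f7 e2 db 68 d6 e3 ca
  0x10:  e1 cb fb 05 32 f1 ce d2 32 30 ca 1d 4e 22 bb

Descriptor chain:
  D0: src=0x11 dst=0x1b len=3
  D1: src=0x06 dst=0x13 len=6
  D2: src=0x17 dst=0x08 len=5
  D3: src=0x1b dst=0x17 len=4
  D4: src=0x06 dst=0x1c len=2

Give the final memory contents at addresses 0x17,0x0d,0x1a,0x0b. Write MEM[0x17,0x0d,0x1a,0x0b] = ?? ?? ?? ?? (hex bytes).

MEM[0x17,0x0d,0x1a,0x0b] = cb d6 bb ca

#0 dst[0x1b+3] := {0xcb,0xfb,0x05}
#1 dst[0x13+6] := {0xb2,0x0e,0x4d,0xf7,0xe2,0xdb}
#2 dst[0x08+5] := {0xe2,0xdb,0x30,0xca,0xcb}
#3 dst[0x17+4] := {0xcb,0xfb,0x05,0xbb}
#4 dst[0x1c+2] := {0xb2,0x0e}
query mem[0x17]=0xcb, mem[0x0d]=0xd6, mem[0x1a]=0xbb, mem[0x0b]=0xca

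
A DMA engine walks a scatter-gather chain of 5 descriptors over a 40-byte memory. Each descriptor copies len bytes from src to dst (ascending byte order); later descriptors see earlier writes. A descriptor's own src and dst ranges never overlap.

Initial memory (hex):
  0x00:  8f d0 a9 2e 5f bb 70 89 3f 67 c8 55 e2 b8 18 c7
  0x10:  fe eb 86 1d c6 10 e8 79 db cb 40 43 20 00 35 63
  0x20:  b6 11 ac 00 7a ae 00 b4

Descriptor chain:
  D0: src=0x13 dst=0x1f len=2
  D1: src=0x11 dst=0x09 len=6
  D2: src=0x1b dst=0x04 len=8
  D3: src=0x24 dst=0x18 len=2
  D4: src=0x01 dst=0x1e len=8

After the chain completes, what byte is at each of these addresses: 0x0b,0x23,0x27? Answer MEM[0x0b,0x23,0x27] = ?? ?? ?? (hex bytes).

#0 dst[0x1f+2] := {0x1d,0xc6}
#1 dst[0x09+6] := {0xeb,0x86,0x1d,0xc6,0x10,0xe8}
#2 dst[0x04+8] := {0x43,0x20,0x00,0x35,0x1d,0xc6,0x11,0xac}
#3 dst[0x18+2] := {0x7a,0xae}
#4 dst[0x1e+8] := {0xd0,0xa9,0x2e,0x43,0x20,0x00,0x35,0x1d}
query mem[0x0b]=0xac, mem[0x23]=0x00, mem[0x27]=0xb4

MEM[0x0b,0x23,0x27] = ac 00 b4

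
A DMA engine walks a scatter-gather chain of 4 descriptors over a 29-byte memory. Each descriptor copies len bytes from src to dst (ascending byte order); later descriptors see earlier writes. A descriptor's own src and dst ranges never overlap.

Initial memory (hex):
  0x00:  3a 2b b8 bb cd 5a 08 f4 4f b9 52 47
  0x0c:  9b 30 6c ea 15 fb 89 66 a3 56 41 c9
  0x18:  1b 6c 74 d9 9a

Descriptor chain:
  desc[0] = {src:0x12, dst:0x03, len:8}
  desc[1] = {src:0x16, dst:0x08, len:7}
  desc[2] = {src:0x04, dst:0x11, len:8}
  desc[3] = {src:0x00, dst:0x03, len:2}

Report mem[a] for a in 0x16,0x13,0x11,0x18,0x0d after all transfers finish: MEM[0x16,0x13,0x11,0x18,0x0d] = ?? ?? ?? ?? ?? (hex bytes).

[0] 0x12->0x03 len=8 : 89 66 a3 56 41 c9 1b 6c
[1] 0x16->0x08 len=7 : 41 c9 1b 6c 74 d9 9a
[2] 0x04->0x11 len=8 : 66 a3 56 41 41 c9 1b 6c
[3] 0x00->0x03 len=2 : 3a 2b
query mem[0x16]=0xc9, mem[0x13]=0x56, mem[0x11]=0x66, mem[0x18]=0x6c, mem[0x0d]=0xd9

MEM[0x16,0x13,0x11,0x18,0x0d] = c9 56 66 6c d9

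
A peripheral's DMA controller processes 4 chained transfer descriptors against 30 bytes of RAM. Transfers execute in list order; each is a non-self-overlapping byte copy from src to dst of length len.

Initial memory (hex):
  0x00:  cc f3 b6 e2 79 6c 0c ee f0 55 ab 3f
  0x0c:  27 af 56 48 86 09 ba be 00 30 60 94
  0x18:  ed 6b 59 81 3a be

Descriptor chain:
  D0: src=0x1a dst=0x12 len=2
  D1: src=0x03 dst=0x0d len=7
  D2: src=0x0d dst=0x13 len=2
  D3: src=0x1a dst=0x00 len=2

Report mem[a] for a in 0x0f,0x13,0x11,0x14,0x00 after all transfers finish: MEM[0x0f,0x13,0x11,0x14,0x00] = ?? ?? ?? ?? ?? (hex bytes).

MEM[0x0f,0x13,0x11,0x14,0x00] = 6c e2 ee 79 59

[0] 0x1a->0x12 len=2 : 59 81
[1] 0x03->0x0d len=7 : e2 79 6c 0c ee f0 55
[2] 0x0d->0x13 len=2 : e2 79
[3] 0x1a->0x00 len=2 : 59 81
query mem[0x0f]=0x6c, mem[0x13]=0xe2, mem[0x11]=0xee, mem[0x14]=0x79, mem[0x00]=0x59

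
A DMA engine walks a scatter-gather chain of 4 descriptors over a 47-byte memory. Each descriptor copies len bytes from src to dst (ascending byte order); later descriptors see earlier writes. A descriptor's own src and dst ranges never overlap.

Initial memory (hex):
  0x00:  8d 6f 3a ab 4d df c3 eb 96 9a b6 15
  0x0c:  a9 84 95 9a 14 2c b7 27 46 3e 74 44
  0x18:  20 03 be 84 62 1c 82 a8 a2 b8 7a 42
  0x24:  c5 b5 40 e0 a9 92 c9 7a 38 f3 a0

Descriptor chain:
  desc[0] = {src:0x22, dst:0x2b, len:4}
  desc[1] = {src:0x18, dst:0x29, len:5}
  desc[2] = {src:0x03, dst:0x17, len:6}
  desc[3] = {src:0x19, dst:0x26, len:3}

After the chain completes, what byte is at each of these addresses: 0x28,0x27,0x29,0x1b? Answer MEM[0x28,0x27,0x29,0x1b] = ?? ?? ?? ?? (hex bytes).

MEM[0x28,0x27,0x29,0x1b] = eb c3 20 eb

[0] 0x22->0x2b len=4 : 7a 42 c5 b5
[1] 0x18->0x29 len=5 : 20 03 be 84 62
[2] 0x03->0x17 len=6 : ab 4d df c3 eb 96
[3] 0x19->0x26 len=3 : df c3 eb
query mem[0x28]=0xeb, mem[0x27]=0xc3, mem[0x29]=0x20, mem[0x1b]=0xeb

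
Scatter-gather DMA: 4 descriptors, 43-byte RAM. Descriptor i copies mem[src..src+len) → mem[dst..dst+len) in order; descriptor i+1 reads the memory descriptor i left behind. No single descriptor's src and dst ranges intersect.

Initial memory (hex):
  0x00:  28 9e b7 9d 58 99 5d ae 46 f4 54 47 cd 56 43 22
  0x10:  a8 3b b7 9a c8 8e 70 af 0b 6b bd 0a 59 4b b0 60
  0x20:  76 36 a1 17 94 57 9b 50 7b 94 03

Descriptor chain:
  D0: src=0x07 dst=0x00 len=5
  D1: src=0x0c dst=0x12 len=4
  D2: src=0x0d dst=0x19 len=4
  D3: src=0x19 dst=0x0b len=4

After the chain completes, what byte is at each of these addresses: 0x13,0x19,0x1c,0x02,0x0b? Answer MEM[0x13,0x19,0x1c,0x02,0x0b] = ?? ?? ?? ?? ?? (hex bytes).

MEM[0x13,0x19,0x1c,0x02,0x0b] = 56 56 a8 f4 56

#0 dst[0x00+5] := {0xae,0x46,0xf4,0x54,0x47}
#1 dst[0x12+4] := {0xcd,0x56,0x43,0x22}
#2 dst[0x19+4] := {0x56,0x43,0x22,0xa8}
#3 dst[0x0b+4] := {0x56,0x43,0x22,0xa8}
query mem[0x13]=0x56, mem[0x19]=0x56, mem[0x1c]=0xa8, mem[0x02]=0xf4, mem[0x0b]=0x56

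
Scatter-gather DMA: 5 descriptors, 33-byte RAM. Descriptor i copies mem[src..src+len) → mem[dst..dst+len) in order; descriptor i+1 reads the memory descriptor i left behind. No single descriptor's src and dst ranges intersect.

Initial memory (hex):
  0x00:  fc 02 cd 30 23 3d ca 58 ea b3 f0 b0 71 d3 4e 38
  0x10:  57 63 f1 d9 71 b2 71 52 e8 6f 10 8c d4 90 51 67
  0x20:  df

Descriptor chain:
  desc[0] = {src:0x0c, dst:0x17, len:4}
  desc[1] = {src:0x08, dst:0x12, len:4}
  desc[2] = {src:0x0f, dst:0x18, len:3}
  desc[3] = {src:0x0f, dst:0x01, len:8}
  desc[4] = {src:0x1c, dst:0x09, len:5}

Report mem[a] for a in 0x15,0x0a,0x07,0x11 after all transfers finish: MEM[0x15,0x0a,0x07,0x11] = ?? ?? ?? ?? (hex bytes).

  after D0: wrote 4B at 0x17 = 71d34e38
  after D1: wrote 4B at 0x12 = eab3f0b0
  after D2: wrote 3B at 0x18 = 385763
  after D3: wrote 8B at 0x01 = 385763eab3f0b071
  after D4: wrote 5B at 0x09 = d4905167df
query mem[0x15]=0xb0, mem[0x0a]=0x90, mem[0x07]=0xb0, mem[0x11]=0x63

MEM[0x15,0x0a,0x07,0x11] = b0 90 b0 63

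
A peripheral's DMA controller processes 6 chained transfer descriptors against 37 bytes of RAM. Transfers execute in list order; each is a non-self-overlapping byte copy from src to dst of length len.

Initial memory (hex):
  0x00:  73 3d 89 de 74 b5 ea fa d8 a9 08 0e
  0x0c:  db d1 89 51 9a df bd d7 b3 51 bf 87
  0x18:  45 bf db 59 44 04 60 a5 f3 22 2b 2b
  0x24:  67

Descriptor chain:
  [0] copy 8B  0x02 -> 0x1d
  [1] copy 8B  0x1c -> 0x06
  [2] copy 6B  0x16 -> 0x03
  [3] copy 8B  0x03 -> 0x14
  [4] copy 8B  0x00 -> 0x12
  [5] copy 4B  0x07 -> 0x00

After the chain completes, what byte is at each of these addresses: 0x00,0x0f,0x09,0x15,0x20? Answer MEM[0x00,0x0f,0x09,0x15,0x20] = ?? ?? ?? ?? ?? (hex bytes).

MEM[0x00,0x0f,0x09,0x15,0x20] = db 51 74 bf b5

D0: mem[0x1d..0x24] <- [89 de 74 b5 ea fa d8 a9]
D1: mem[0x06..0x0d] <- [44 89 de 74 b5 ea fa d8]
D2: mem[0x03..0x08] <- [bf 87 45 bf db 59]
D3: mem[0x14..0x1b] <- [bf 87 45 bf db 59 74 b5]
D4: mem[0x12..0x19] <- [73 3d 89 bf 87 45 bf db]
D5: mem[0x00..0x03] <- [db 59 74 b5]
query mem[0x00]=0xdb, mem[0x0f]=0x51, mem[0x09]=0x74, mem[0x15]=0xbf, mem[0x20]=0xb5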